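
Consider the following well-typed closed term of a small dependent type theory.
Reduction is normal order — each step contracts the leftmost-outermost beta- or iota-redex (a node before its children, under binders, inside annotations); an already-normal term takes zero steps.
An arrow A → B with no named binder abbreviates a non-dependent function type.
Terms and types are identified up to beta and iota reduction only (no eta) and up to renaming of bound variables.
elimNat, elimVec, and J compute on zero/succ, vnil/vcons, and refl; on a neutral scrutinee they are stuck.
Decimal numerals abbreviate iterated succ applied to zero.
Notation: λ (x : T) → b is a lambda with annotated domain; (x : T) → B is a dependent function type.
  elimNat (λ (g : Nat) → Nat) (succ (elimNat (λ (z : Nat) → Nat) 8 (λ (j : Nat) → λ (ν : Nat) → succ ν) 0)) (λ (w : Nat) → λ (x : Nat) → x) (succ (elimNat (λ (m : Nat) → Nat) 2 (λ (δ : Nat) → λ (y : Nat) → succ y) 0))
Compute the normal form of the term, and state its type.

reduced normal form:
  9
inferred type:
  Nat


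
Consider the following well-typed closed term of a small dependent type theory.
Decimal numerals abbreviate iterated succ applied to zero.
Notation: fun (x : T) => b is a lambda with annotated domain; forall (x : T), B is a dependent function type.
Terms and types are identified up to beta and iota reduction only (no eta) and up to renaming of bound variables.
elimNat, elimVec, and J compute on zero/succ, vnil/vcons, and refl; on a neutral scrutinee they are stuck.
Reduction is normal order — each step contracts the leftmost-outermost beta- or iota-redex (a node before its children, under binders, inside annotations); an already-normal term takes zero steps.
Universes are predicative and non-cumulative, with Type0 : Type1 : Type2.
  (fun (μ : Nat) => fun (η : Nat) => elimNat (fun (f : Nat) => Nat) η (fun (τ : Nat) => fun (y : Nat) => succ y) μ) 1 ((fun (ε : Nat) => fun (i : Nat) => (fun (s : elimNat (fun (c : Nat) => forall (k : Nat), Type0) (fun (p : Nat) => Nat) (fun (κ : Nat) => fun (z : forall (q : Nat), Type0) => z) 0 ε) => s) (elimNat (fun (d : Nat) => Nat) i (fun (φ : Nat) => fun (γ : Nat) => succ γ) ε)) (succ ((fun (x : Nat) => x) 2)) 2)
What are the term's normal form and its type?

resulting normal form:
  6
inferred type:
  Nat


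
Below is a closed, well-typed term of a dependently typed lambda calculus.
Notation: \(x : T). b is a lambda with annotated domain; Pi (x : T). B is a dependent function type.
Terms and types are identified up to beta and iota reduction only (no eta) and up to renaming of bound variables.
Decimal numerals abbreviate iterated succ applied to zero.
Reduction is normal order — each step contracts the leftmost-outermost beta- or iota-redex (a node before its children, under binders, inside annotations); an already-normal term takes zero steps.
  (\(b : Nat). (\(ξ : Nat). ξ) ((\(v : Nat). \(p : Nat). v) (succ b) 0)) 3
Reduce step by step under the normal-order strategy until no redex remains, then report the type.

normal-order reduction sequence:
  (\(b : Nat). (\(ξ : Nat). ξ) ((\(v : Nat). \(p : Nat). v) (succ b) 0)) 3
  ~> (\(b : Nat). b) ((\(ξ : Nat). \(v : Nat). ξ) 4 0)
  ~> (\(b : Nat). \(ξ : Nat). b) 4 0
  ~> (\(b : Nat). 4) 0
  ~> 4
type:
  Nat


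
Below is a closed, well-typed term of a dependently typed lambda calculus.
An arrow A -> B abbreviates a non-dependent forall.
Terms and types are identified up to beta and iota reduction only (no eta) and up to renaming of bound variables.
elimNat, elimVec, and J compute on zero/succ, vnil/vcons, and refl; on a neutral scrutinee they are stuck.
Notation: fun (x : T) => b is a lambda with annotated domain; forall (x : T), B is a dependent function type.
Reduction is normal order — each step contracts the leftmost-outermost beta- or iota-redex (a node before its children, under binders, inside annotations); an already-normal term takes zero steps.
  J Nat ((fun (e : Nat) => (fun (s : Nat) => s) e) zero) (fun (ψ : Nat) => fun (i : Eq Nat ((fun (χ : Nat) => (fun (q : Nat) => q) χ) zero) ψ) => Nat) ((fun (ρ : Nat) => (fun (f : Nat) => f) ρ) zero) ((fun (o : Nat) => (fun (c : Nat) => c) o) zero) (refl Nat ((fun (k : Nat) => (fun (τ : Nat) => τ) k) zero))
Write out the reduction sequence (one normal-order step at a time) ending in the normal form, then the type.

normal-order reduction:
  J Nat ((fun (e : Nat) => (fun (s : Nat) => s) e) zero) (fun (ψ : Nat) => fun (i : Eq Nat ((fun (χ : Nat) => (fun (q : Nat) => q) χ) zero) ψ) => Nat) ((fun (ρ : Nat) => (fun (f : Nat) => f) ρ) zero) ((fun (o : Nat) => (fun (c : Nat) => c) o) zero) (refl Nat ((fun (k : Nat) => (fun (τ : Nat) => τ) k) zero))
  ~> (fun (e : Nat) => (fun (s : Nat) => s) e) zero
  ~> (fun (e : Nat) => e) zero
  ~> zero
type:
  Nat


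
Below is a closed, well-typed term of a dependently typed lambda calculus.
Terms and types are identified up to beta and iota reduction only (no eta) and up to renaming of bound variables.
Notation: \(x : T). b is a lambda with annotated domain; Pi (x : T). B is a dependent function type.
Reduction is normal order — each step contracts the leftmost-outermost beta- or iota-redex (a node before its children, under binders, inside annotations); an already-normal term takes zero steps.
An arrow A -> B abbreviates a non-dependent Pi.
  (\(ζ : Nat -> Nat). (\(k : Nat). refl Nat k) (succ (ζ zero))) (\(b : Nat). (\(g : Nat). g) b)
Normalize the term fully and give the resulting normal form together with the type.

reduced normal form:
  refl Nat (succ zero)
type:
  Eq Nat (succ zero) (succ zero)


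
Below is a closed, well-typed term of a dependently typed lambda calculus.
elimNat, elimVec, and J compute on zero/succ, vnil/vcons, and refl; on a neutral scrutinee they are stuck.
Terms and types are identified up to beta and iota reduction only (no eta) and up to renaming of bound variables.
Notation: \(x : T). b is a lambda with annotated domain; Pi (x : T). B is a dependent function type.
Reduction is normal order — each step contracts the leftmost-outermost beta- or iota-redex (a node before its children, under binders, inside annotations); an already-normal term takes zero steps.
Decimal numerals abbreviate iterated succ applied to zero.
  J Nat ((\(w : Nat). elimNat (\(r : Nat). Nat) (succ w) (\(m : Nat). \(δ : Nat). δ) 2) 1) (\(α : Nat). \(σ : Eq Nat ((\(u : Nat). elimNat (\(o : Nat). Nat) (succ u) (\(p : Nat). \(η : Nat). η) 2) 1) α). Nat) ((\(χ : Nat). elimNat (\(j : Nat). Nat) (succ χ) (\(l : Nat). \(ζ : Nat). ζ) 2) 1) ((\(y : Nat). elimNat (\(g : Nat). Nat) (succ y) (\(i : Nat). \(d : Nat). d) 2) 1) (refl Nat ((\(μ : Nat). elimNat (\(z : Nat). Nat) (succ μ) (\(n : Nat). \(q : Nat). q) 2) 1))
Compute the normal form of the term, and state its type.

reduced normal form:
  2
type:
  Nat


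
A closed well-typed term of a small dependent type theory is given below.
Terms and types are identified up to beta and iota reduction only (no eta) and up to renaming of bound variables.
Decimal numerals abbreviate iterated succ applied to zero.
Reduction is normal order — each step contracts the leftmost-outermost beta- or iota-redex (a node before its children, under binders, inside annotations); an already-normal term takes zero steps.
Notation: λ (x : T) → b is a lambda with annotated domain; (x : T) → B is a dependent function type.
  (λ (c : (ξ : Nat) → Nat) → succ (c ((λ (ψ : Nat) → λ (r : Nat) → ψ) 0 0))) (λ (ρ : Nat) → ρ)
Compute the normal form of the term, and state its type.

normal form:
  1
the term's type:
  Nat


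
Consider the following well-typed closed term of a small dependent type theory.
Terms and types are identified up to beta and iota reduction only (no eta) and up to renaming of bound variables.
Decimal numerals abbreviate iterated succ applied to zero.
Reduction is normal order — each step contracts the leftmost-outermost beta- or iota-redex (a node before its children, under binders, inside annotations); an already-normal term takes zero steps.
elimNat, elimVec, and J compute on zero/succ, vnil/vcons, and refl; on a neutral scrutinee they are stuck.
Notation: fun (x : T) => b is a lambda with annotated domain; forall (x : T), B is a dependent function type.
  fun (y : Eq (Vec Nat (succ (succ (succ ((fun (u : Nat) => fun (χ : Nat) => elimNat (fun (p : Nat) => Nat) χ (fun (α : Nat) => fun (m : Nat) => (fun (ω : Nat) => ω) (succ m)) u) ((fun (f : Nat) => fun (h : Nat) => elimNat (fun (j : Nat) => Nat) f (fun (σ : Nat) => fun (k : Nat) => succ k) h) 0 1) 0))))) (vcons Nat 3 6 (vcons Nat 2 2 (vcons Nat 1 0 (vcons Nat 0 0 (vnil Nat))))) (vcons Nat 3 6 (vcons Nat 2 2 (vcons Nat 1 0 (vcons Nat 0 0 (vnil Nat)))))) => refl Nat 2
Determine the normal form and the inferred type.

resulting normal form:
  fun (y : Eq (Vec Nat 4) (vcons Nat 3 6 (vcons Nat 2 2 (vcons Nat 1 0 (vcons Nat 0 0 (vnil Nat))))) (vcons Nat 3 6 (vcons Nat 2 2 (vcons Nat 1 0 (vcons Nat 0 0 (vnil Nat)))))) => refl Nat 2
the term's type:
  forall (y : Eq (Vec Nat 4) (vcons Nat 3 6 (vcons Nat 2 2 (vcons Nat 1 0 (vcons Nat 0 0 (vnil Nat))))) (vcons Nat 3 6 (vcons Nat 2 2 (vcons Nat 1 0 (vcons Nat 0 0 (vnil Nat)))))), Eq Nat 2 2
observation: contracting a beta-redex first, the term normalizes in 13 steps.


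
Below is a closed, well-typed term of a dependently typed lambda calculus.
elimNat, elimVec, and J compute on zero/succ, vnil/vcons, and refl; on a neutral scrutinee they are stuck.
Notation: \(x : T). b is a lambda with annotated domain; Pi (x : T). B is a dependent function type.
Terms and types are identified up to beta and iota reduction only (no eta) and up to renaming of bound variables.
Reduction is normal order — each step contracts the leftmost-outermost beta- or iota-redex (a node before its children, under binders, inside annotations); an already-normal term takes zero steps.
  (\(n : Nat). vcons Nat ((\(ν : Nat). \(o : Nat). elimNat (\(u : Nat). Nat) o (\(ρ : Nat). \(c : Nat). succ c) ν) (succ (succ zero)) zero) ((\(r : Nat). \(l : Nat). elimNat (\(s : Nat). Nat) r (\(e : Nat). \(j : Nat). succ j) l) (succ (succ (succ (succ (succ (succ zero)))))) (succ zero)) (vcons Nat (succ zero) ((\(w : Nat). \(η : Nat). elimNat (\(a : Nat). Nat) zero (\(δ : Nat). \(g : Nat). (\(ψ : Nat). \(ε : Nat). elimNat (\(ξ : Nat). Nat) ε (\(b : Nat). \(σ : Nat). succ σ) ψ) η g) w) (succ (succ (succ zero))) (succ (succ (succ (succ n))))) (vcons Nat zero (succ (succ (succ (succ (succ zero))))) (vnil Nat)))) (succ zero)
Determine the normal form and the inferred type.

resulting normal form:
  vcons Nat (succ (succ zero)) (succ (succ (succ (succ (succ (succ (succ zero))))))) (vcons Nat (succ zero) (succ (succ (succ (succ (succ (succ (succ (succ (succ (succ (succ (succ (succ (succ (succ zero))))))))))))))) (vcons Nat zero (succ (succ (succ (succ (succ zero))))) (vnil Nat)))
inferred type:
  Vec Nat (succ (succ (succ zero)))
observation: contracting a beta-redex first, the term normalizes in 82 steps.


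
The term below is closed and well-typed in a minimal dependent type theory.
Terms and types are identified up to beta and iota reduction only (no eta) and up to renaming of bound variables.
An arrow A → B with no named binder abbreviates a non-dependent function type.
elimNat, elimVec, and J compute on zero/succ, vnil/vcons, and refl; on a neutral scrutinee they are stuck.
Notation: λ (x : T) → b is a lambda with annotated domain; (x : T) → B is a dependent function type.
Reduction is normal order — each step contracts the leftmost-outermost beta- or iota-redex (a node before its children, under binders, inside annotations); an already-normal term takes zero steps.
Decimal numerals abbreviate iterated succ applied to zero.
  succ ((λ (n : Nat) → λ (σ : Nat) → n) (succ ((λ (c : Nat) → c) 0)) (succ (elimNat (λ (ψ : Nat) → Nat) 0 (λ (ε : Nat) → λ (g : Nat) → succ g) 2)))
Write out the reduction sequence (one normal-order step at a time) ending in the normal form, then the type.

normal-order reduction:
  succ ((λ (n : Nat) → λ (σ : Nat) → n) (succ ((λ (c : Nat) → c) 0)) (succ (elimNat (λ (ψ : Nat) → Nat) 0 (λ (ε : Nat) → λ (g : Nat) → succ g) 2)))
  ~> succ ((λ (n : Nat) → succ ((λ (σ : Nat) → σ) 0)) (succ (elimNat (λ (c : Nat) → Nat) 0 (λ (ψ : Nat) → λ (ε : Nat) → succ ε) 2)))
  ~> succ (succ ((λ (n : Nat) → n) 0))
  ~> 2
the term's type:
  Nat


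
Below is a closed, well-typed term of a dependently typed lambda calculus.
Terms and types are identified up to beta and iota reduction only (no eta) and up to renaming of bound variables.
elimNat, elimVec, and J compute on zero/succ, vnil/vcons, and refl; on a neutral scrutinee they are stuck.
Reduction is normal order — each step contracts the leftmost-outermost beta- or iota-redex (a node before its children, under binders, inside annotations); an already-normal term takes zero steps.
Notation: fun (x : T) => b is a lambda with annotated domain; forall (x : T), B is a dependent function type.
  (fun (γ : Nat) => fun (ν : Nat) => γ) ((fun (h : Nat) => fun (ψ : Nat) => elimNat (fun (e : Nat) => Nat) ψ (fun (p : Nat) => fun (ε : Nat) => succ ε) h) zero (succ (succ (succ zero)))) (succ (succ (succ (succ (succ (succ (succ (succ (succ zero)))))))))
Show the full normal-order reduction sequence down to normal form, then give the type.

normal-order reduction:
  (fun (γ : Nat) => fun (ν : Nat) => γ) ((fun (h : Nat) => fun (ψ : Nat) => elimNat (fun (e : Nat) => Nat) ψ (fun (p : Nat) => fun (ε : Nat) => succ ε) h) zero (succ (succ (succ zero)))) (succ (succ (succ (succ (succ (succ (succ (succ (succ zero)))))))))
  ~> (fun (γ : Nat) => (fun (ν : Nat) => fun (h : Nat) => elimNat (fun (ψ : Nat) => Nat) h (fun (e : Nat) => fun (p : Nat) => succ p) ν) zero (succ (succ (succ zero)))) (succ (succ (succ (succ (succ (succ (succ (succ (succ zero)))))))))
  ~> (fun (γ : Nat) => fun (ν : Nat) => elimNat (fun (h : Nat) => Nat) ν (fun (ψ : Nat) => fun (e : Nat) => succ e) γ) zero (succ (succ (succ zero)))
  ~> (fun (γ : Nat) => elimNat (fun (ν : Nat) => Nat) γ (fun (h : Nat) => fun (ψ : Nat) => succ ψ) zero) (succ (succ (succ zero)))
  ~> elimNat (fun (γ : Nat) => Nat) (succ (succ (succ zero))) (fun (ν : Nat) => fun (h : Nat) => succ h) zero
  ~> succ (succ (succ zero))
inferred type:
  Nat


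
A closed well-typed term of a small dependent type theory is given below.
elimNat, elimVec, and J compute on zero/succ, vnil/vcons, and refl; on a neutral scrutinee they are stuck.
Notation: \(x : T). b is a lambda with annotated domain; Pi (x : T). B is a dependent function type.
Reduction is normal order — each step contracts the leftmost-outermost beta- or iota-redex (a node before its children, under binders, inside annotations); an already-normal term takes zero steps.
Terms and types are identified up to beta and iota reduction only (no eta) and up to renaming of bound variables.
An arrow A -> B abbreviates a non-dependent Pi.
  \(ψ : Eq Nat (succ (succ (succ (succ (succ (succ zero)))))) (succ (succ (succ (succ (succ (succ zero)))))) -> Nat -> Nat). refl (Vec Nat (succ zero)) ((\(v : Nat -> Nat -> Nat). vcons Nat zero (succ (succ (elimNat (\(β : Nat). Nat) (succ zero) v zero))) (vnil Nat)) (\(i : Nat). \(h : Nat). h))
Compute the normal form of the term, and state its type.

normal form:
  \(ψ : Eq Nat (succ (succ (succ (succ (succ (succ zero)))))) (succ (succ (succ (succ (succ (succ zero)))))) -> Nat -> Nat). refl (Vec Nat (succ zero)) (vcons Nat zero (succ (succ (succ zero))) (vnil Nat))
type:
  (Eq Nat (succ (succ (succ (succ (succ (succ zero)))))) (succ (succ (succ (succ (succ (succ zero)))))) -> Nat -> Nat) -> Eq (Vec Nat (succ zero)) (vcons Nat zero (succ (succ (succ zero))) (vnil Nat)) (vcons Nat zero (succ (succ (succ zero))) (vnil Nat))
observation: contracting a beta-redex first, the term normalizes in 2 steps.


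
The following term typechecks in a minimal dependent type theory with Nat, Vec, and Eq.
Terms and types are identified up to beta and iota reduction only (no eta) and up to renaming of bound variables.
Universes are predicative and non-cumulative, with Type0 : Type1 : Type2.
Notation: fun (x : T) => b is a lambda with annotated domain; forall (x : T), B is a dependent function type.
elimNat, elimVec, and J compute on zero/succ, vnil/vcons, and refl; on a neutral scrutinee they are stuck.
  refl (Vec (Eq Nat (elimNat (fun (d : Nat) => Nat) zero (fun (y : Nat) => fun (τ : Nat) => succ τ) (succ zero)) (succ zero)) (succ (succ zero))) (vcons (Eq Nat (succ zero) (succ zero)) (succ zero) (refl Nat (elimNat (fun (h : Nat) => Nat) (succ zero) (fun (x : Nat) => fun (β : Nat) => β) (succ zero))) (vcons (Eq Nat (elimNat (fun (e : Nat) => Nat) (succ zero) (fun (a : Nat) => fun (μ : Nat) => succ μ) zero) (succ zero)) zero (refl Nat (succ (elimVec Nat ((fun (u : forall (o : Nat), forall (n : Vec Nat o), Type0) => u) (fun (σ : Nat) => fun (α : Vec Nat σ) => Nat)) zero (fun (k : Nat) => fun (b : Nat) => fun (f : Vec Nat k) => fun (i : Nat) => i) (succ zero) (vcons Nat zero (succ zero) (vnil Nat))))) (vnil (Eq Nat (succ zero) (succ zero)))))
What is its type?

the term's type:
  Eq (Vec (Eq Nat (succ zero) (succ zero)) (succ (succ zero))) (vcons (Eq Nat (succ zero) (succ zero)) (succ zero) (refl Nat (succ zero)) (vcons (Eq Nat (succ zero) (succ zero)) zero (refl Nat (succ zero)) (vnil (Eq Nat (succ zero) (succ zero))))) (vcons (Eq Nat (succ zero) (succ zero)) (succ zero) (refl Nat (succ zero)) (vcons (Eq Nat (succ zero) (succ zero)) zero (refl Nat (succ zero)) (vnil (Eq Nat (succ zero) (succ zero)))))


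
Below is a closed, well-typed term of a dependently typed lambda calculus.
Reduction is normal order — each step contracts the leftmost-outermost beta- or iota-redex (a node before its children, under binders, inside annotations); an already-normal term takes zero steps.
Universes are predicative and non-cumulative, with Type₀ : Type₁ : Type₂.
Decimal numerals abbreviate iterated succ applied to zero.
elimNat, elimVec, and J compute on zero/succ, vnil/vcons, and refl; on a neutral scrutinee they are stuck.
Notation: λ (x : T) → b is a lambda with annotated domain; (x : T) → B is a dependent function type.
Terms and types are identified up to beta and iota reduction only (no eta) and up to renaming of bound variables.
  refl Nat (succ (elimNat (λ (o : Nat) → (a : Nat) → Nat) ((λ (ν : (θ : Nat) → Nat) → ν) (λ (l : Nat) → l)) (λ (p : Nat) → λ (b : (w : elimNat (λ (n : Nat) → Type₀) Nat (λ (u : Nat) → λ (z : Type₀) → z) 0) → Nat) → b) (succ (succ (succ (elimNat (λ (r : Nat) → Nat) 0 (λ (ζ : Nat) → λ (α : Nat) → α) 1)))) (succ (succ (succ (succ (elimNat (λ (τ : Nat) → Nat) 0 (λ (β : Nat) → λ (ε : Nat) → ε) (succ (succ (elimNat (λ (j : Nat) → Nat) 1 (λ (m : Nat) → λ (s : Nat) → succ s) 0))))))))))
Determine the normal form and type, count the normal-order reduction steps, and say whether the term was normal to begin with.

resulting normal form:
  refl Nat 5
inferred type:
  Eq Nat 5 5
reduction steps (normal order): 28
term was already normal: no
first contracted redex: an elimNat iota-redex


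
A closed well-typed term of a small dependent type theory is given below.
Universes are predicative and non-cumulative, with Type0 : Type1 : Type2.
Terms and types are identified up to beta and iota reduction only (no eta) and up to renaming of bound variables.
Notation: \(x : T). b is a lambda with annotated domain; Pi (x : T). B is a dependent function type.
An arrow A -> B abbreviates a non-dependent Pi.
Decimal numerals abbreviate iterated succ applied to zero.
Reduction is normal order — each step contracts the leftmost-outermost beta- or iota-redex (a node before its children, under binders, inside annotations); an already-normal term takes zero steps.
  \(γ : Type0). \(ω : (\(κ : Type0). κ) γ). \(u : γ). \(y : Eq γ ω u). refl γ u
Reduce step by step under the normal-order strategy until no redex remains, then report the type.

reduction (normal order):
  \(γ : Type0). \(ω : (\(κ : Type0). κ) γ). \(u : γ). \(y : Eq γ ω u). refl γ u
  ~> \(γ : Type0). \(ω : γ). \(κ : γ). \(u : Eq γ ω κ). refl γ κ
type:
  Pi (γ : Type0). Pi (ω : γ). Pi (κ : γ). Eq γ ω κ -> Eq γ κ κ


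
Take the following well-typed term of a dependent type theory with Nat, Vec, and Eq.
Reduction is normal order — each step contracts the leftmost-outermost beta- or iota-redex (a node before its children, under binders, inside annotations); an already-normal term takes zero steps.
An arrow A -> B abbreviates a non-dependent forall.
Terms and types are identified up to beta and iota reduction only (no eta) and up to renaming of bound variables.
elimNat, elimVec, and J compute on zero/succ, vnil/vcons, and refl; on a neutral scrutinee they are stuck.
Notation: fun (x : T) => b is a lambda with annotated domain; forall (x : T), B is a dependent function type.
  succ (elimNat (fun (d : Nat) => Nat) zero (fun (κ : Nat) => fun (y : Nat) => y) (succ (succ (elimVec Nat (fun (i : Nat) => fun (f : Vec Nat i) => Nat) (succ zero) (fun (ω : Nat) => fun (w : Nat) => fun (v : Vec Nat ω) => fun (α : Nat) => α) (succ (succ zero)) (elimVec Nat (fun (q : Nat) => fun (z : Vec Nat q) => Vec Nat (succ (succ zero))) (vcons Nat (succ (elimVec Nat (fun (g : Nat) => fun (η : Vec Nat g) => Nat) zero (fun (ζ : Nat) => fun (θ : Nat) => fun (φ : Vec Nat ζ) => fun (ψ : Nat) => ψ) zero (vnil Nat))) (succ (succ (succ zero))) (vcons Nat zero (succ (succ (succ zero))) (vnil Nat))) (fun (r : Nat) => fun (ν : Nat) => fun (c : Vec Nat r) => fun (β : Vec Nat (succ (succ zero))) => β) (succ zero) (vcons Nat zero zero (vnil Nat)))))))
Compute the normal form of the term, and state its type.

resulting normal form:
  succ zero
inferred type:
  Nat


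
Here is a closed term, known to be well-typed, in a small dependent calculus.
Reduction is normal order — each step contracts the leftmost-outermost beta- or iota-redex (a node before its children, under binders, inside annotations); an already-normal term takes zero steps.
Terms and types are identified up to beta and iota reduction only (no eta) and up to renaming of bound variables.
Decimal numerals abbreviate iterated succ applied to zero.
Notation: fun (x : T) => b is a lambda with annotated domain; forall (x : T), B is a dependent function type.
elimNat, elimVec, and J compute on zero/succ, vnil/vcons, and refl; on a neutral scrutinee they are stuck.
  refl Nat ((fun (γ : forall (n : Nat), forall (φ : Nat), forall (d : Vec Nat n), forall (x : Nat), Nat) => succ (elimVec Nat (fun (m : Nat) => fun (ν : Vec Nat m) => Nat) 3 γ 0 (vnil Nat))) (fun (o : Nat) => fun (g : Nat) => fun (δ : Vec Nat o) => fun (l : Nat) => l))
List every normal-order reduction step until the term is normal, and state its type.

normal-order reduction:
  refl Nat ((fun (γ : forall (n : Nat), forall (φ : Nat), forall (d : Vec Nat n), forall (x : Nat), Nat) => succ (elimVec Nat (fun (m : Nat) => fun (ν : Vec Nat m) => Nat) 3 γ 0 (vnil Nat))) (fun (o : Nat) => fun (g : Nat) => fun (δ : Vec Nat o) => fun (l : Nat) => l))
  ~> refl Nat (succ (elimVec Nat (fun (γ : Nat) => fun (n : Vec Nat γ) => Nat) 3 (fun (φ : Nat) => fun (d : Nat) => fun (x : Vec Nat φ) => fun (m : Nat) => m) 0 (vnil Nat)))
  ~> refl Nat 4
the term's type:
  Eq Nat 4 4


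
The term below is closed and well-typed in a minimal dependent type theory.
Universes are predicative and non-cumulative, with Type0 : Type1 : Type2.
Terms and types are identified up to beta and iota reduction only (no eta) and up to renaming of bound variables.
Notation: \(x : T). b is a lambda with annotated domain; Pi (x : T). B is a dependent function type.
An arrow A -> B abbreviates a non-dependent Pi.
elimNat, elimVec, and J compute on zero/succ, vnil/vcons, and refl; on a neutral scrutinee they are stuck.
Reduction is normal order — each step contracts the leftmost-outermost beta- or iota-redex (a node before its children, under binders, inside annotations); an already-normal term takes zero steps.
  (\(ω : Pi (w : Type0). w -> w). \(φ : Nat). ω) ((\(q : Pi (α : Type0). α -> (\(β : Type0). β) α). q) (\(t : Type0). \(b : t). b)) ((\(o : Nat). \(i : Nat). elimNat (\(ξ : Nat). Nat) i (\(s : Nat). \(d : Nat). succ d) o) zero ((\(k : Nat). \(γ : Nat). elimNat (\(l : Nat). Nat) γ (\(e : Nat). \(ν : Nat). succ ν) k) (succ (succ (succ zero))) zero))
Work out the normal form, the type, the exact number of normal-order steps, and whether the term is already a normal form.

reduced normal form:
  \(ω : Type0). \(w : ω). w
the term's type:
  Pi (ω : Type0). ω -> ω
steps to reach normal form (normal order): 3
already normal: no
first contracted redex: a beta-redex


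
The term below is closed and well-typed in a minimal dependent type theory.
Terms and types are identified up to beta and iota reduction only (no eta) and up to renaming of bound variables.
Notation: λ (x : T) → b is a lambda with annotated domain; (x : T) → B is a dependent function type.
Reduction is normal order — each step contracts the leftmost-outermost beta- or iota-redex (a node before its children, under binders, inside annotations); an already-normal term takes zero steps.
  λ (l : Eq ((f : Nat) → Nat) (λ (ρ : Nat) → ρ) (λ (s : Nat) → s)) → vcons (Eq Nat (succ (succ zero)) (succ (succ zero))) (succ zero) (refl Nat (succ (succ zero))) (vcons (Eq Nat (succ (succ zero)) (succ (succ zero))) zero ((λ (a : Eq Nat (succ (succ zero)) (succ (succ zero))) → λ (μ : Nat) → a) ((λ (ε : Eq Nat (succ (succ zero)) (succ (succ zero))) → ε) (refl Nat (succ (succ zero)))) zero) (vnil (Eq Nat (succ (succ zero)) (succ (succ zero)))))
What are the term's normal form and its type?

resulting normal form:
  λ (l : Eq ((f : Nat) → Nat) (λ (ρ : Nat) → ρ) (λ (s : Nat) → s)) → vcons (Eq Nat (succ (succ zero)) (succ (succ zero))) (succ zero) (refl Nat (succ (succ zero))) (vcons (Eq Nat (succ (succ zero)) (succ (succ zero))) zero (refl Nat (succ (succ zero))) (vnil (Eq Nat (succ (succ zero)) (succ (succ zero)))))
type:
  (l : Eq ((f : Nat) → Nat) (λ (ρ : Nat) → ρ) (λ (s : Nat) → s)) → Vec (Eq Nat (succ (succ zero)) (succ (succ zero))) (succ (succ zero))


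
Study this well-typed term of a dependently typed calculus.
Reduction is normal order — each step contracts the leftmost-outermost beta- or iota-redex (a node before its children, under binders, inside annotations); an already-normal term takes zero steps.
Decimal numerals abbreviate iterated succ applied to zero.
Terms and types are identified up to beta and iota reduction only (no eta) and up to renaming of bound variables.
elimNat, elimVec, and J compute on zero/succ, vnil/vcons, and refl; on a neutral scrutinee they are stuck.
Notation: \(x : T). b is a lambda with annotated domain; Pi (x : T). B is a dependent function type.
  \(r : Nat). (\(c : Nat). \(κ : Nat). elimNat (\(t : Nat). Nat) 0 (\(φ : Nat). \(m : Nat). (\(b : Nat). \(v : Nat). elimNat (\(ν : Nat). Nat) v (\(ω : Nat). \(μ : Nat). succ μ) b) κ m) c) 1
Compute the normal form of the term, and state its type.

normal form:
  \(r : Nat). \(c : Nat). elimNat (\(κ : Nat). Nat) 0 (\(t : Nat). \(φ : Nat). succ φ) c
inferred type:
  Pi (r : Nat). Pi (c : Nat). Nat


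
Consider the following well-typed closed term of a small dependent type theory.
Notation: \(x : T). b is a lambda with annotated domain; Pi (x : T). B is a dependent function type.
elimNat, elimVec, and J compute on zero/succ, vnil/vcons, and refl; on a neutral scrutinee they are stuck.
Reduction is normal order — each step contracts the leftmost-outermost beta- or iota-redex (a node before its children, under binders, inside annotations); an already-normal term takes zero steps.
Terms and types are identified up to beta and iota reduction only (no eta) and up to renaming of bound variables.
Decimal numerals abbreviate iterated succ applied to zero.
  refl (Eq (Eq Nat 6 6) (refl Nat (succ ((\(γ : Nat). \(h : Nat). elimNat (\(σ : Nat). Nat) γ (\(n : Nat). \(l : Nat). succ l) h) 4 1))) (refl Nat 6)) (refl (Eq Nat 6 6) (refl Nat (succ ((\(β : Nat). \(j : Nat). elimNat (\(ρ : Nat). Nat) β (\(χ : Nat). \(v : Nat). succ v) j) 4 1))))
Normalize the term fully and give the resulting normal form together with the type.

reduced normal form:
  refl (Eq (Eq Nat 6 6) (refl Nat 6) (refl Nat 6)) (refl (Eq Nat 6 6) (refl Nat 6))
the term's type:
  Eq (Eq (Eq Nat 6 6) (refl Nat 6) (refl Nat 6)) (refl (Eq Nat 6 6) (refl Nat 6)) (refl (Eq Nat 6 6) (refl Nat 6))
observation: 12 normal-order steps separate the term from its normal form.


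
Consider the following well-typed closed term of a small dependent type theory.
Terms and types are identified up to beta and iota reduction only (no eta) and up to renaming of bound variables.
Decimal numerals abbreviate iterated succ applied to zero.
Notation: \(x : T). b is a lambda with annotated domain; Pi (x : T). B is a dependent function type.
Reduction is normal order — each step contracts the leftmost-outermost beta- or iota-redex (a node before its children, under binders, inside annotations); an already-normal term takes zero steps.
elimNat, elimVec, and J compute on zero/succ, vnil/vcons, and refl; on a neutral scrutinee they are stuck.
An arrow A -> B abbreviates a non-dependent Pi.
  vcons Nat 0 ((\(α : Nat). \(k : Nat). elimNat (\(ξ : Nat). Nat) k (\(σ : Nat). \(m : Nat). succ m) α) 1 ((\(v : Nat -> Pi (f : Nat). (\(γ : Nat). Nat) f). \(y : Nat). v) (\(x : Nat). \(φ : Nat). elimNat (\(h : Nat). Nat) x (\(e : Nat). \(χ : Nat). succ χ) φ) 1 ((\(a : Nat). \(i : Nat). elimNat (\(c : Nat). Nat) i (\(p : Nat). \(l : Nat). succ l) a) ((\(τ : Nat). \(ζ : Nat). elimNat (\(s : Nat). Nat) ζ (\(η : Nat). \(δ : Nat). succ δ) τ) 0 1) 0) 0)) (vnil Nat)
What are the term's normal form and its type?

resulting normal form:
  vcons Nat 0 2 (vnil Nat)
inferred type:
  Vec Nat 1
observation: the leftmost-outermost redex is a beta-redex, and normalization takes 20 steps.


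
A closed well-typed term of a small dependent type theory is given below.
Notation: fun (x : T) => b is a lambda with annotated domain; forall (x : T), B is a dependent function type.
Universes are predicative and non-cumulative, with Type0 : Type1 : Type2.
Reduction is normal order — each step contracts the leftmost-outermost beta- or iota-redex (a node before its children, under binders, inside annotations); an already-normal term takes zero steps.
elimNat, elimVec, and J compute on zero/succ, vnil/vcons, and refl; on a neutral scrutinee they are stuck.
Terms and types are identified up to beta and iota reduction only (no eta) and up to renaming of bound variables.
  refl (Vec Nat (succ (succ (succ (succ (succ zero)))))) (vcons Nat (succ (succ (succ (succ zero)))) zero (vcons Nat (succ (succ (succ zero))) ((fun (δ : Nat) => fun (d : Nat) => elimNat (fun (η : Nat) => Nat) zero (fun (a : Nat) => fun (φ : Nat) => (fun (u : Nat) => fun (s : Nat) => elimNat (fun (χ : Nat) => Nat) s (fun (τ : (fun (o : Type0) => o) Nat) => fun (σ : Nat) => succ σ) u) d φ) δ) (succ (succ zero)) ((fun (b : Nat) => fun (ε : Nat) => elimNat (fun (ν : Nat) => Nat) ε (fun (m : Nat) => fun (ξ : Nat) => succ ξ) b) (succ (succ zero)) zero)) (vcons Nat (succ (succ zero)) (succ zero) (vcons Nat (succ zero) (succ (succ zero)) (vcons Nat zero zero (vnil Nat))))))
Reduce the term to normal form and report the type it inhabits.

reduced normal form:
  refl (Vec Nat (succ (succ (succ (succ (succ zero)))))) (vcons Nat (succ (succ (succ (succ zero)))) zero (vcons Nat (succ (succ (succ zero))) (succ (succ (succ (succ zero)))) (vcons Nat (succ (succ zero)) (succ zero) (vcons Nat (succ zero) (succ (succ zero)) (vcons Nat zero zero (vnil Nat))))))
inferred type:
  Eq (Vec Nat (succ (succ (succ (succ (succ zero)))))) (vcons Nat (succ (succ (succ (succ zero)))) zero (vcons Nat (succ (succ (succ zero))) (succ (succ (succ (succ zero)))) (vcons Nat (succ (succ zero)) (succ zero) (vcons Nat (succ zero) (succ (succ zero)) (vcons Nat zero zero (vnil Nat)))))) (vcons Nat (succ (succ (succ (succ zero)))) zero (vcons Nat (succ (succ (succ zero))) (succ (succ (succ (succ zero)))) (vcons Nat (succ (succ zero)) (succ zero) (vcons Nat (succ zero) (succ (succ zero)) (vcons Nat zero zero (vnil Nat))))))
observation: contracting a beta-redex first, the term normalizes in 47 steps.


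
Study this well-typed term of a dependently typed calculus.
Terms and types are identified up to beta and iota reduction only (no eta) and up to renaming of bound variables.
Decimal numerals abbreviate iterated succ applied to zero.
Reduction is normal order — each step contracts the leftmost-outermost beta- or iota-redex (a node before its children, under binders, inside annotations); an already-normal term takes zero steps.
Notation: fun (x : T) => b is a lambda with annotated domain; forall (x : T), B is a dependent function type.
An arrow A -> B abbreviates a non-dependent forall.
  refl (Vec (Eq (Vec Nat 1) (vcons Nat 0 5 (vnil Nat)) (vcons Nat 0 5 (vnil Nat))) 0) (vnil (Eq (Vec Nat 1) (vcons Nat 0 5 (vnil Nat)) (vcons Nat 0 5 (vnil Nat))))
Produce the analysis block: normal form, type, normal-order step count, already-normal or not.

resulting normal form:
  refl (Vec (Eq (Vec Nat 1) (vcons Nat 0 5 (vnil Nat)) (vcons Nat 0 5 (vnil Nat))) 0) (vnil (Eq (Vec Nat 1) (vcons Nat 0 5 (vnil Nat)) (vcons Nat 0 5 (vnil Nat))))
the term's type:
  Eq (Vec (Eq (Vec Nat 1) (vcons Nat 0 5 (vnil Nat)) (vcons Nat 0 5 (vnil Nat))) 0) (vnil (Eq (Vec Nat 1) (vcons Nat 0 5 (vnil Nat)) (vcons Nat 0 5 (vnil Nat)))) (vnil (Eq (Vec Nat 1) (vcons Nat 0 5 (vnil Nat)) (vcons Nat 0 5 (vnil Nat))))
normal-order step count: 0
already normal: yes


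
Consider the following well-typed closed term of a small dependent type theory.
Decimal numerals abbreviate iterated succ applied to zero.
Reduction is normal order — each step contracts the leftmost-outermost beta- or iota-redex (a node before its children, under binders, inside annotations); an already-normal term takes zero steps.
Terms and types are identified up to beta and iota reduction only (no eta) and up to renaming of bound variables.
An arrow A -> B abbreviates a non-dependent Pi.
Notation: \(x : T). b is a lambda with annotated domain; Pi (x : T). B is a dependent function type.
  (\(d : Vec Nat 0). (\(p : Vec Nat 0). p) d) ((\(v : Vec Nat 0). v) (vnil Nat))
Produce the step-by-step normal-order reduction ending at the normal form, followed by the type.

normal-order reduction sequence:
  (\(d : Vec Nat 0). (\(p : Vec Nat 0). p) d) ((\(v : Vec Nat 0). v) (vnil Nat))
  ~> (\(d : Vec Nat 0). d) ((\(p : Vec Nat 0). p) (vnil Nat))
  ~> (\(d : Vec Nat 0). d) (vnil Nat)
  ~> vnil Nat
inferred type:
  Vec Nat 0


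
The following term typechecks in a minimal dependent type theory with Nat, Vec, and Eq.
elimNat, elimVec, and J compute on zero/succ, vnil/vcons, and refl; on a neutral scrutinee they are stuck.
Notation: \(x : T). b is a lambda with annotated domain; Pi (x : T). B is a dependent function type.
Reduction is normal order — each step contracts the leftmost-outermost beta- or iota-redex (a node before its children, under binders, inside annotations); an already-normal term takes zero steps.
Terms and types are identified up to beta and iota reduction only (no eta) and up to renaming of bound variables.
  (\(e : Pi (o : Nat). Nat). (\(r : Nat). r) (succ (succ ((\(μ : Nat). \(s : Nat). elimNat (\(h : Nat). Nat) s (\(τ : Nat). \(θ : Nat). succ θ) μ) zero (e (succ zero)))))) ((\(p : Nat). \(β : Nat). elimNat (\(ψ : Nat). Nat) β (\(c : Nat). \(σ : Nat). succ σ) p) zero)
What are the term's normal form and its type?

reduced normal form:
  succ (succ (succ zero))
the term's type:
  Nat


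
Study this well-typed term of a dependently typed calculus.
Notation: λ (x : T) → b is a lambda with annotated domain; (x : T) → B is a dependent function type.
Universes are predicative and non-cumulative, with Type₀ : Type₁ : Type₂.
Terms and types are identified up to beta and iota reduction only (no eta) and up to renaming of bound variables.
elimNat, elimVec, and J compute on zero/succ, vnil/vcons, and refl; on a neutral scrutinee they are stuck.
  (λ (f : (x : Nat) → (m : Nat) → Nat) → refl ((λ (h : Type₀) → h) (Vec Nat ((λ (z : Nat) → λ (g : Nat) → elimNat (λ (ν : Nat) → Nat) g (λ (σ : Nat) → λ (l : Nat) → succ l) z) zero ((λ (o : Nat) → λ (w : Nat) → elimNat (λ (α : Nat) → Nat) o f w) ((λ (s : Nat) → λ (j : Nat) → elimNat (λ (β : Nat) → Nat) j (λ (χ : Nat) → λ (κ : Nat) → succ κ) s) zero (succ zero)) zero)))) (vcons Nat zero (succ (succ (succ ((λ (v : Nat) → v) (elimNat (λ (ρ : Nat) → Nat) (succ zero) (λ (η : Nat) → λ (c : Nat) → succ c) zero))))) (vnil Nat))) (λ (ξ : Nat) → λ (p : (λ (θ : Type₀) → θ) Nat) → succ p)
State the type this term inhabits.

inferred type:
  Eq (Vec Nat (succ zero)) (vcons Nat zero (succ (succ (succ (succ zero)))) (vnil Nat)) (vcons Nat zero (succ (succ (succ (succ zero)))) (vnil Nat))


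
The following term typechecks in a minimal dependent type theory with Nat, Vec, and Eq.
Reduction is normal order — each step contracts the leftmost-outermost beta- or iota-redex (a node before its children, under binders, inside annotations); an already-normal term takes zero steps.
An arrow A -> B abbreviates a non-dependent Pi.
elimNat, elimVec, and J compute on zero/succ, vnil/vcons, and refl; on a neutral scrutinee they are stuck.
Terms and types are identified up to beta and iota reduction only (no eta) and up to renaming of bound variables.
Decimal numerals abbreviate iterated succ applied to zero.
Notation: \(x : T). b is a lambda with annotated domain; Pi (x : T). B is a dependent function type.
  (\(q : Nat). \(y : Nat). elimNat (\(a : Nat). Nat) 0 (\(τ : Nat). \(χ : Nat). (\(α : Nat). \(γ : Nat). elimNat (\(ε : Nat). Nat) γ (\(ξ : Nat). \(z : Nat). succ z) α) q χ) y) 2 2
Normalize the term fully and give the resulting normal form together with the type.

resulting normal form:
  4
type:
  Nat
observation: reduction starts at a beta-redex, and 27 normal-order steps reach the normal form.


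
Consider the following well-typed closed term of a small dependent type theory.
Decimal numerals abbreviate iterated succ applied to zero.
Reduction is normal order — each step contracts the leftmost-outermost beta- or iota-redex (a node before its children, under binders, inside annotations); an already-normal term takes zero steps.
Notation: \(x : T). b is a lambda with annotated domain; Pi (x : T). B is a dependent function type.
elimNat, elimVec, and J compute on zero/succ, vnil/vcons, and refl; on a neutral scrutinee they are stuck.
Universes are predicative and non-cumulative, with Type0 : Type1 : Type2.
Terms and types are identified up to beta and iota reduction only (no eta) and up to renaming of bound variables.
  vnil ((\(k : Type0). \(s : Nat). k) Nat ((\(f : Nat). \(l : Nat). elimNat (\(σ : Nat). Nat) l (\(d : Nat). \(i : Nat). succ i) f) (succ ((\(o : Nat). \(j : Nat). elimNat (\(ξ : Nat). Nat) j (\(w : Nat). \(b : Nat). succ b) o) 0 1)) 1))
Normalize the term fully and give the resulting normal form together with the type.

reduced normal form:
  vnil Nat
inferred type:
  Vec Nat 0
observation: reduction starts at a beta-redex, and 2 normal-order steps reach the normal form.


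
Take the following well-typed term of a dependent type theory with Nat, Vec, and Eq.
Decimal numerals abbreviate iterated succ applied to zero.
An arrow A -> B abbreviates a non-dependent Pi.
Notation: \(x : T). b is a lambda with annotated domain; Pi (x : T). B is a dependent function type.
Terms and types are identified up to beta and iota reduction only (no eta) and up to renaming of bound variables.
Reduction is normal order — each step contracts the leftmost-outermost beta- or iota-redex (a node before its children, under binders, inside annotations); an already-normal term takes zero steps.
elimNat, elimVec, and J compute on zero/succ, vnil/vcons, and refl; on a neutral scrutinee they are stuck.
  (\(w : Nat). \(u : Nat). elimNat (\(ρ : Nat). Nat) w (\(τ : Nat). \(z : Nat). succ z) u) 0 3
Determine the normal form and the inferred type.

normal form:
  3
the term's type:
  Nat
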